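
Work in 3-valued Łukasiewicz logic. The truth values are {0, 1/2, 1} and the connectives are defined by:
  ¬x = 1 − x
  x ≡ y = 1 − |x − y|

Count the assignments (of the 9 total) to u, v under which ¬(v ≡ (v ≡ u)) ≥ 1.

2

u = 0, v = 0 ↦ 1  ≥
u = 0, v = 1/2 ↦ 0  <
u = 0, v = 1 ↦ 1  ≥
u = 1/2, v = 0 ↦ 1/2  <
u = 1/2, v = 1/2 ↦ 1/2  <
u = 1/2, v = 1 ↦ 1/2  <
u = 1, v = 0 ↦ 0  <
u = 1, v = 1/2 ↦ 0  <
u = 1, v = 1 ↦ 0  <
So 2 of the 9 assignments meet the threshold.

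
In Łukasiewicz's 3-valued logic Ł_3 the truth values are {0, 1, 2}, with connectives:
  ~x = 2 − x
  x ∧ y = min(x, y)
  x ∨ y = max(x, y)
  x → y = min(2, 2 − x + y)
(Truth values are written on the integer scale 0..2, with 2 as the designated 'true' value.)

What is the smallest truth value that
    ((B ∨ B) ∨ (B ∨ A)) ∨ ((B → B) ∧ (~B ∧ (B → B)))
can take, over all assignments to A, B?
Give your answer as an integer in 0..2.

1

Take A = 0, B = 1:
B ∨ B = 1 ∨ 1 = 1
B ∨ A = 1 ∨ 0 = 1
(B ∨ B) ∨ (B ∨ A) = 1 ∨ 1 = 1
B → B = 1 → 1 = 2
~B = ~1 = 1
B → B = 1 → 1 = 2
~B ∧ (B → B) = 1 ∧ 2 = 1
(B → B) ∧ (~B ∧ (B → B)) = 2 ∧ 1 = 1
((B ∨ B) ∨ (B ∨ A)) ∨ ((B → B) ∧ (~B ∧ (B → B))) = 1 ∨ 1 = 1
No assignment yields a value below 1, so this is the minimum.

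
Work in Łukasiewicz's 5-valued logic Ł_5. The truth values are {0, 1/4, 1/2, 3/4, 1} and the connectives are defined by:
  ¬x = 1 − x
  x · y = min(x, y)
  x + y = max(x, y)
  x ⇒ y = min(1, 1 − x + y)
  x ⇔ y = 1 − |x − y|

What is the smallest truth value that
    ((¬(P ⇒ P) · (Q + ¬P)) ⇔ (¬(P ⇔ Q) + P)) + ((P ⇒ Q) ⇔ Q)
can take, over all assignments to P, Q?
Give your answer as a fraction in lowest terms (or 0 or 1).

1/2

Take P = 0, Q = 1/2:
P ⇒ P = 0 ⇒ 0 = 1
¬(P ⇒ P) = ¬1 = 0
¬P = ¬0 = 1
Q + ¬P = 1/2 + 1 = 1
¬(P ⇒ P) · (Q + ¬P) = 0 · 1 = 0
P ⇔ Q = 0 ⇔ 1/2 = 1/2
¬(P ⇔ Q) = ¬1/2 = 1/2
¬(P ⇔ Q) + P = 1/2 + 0 = 1/2
(¬(P ⇒ P) · (Q + ¬P)) ⇔ (¬(P ⇔ Q) + P) = 0 ⇔ 1/2 = 1/2
P ⇒ Q = 0 ⇒ 1/2 = 1
(P ⇒ Q) ⇔ Q = 1 ⇔ 1/2 = 1/2
((¬(P ⇒ P) · (Q + ¬P)) ⇔ (¬(P ⇔ Q) + P)) + ((P ⇒ Q) ⇔ Q) = 1/2 + 1/2 = 1/2
No assignment yields a value below 1/2, so this is the minimum.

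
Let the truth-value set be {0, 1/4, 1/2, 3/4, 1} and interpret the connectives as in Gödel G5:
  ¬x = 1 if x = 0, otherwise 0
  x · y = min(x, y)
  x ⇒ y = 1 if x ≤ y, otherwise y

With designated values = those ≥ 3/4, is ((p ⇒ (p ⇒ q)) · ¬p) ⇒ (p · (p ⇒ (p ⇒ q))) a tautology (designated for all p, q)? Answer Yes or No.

Counterexample: take p = 0, q = 0.
p ⇒ q = 0 ⇒ 0 = 1
p ⇒ (p ⇒ q) = 0 ⇒ 1 = 1
¬p = ¬0 = 1
(p ⇒ (p ⇒ q)) · ¬p = 1 · 1 = 1
p ⇒ q = 0 ⇒ 0 = 1
p ⇒ (p ⇒ q) = 0 ⇒ 1 = 1
p · (p ⇒ (p ⇒ q)) = 0 · 1 = 0
((p ⇒ (p ⇒ q)) · ¬p) ⇒ (p · (p ⇒ (p ⇒ q))) = 1 ⇒ 0 = 0
This gives 0, which is below 3/4.

No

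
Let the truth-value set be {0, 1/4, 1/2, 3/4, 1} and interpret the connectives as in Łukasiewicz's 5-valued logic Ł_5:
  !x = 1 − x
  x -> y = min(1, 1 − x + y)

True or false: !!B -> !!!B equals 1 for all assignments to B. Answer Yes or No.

No

Counterexample: take B = 3/4.
!B = !3/4 = 1/4
!!B = !1/4 = 3/4
!B = !3/4 = 1/4
!!B = !1/4 = 3/4
!!!B = !3/4 = 1/4
!!B -> !!!B = 3/4 -> 1/4 = 1/2
This gives 1/2 ≠ 1.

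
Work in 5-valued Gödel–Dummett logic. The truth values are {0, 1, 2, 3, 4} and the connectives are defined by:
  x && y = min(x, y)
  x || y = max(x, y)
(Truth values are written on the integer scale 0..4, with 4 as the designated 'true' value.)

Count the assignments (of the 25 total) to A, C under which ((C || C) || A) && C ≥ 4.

5

value 4: 5 assignments (counts)
value 3: 5 assignments
value 2: 5 assignments
value 1: 5 assignments
value 0: 5 assignments
So 5 of the 25 assignments meet the threshold.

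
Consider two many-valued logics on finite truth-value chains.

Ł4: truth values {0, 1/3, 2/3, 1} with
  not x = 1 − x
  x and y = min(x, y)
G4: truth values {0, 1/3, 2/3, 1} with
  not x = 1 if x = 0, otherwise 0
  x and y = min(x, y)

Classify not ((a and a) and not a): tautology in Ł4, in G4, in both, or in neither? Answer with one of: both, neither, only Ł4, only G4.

only G4

In Ł4: at a = 1/3 the value is 2/3 — not a tautology.
In G4: every assignment gives 1 — tautology.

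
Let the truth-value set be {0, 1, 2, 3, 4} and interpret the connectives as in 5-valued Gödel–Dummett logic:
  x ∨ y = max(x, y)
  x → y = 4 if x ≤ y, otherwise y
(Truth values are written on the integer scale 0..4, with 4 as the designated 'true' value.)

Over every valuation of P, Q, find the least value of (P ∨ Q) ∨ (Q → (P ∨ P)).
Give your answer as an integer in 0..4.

1

Take P = 0, Q = 1:
P ∨ Q = 0 ∨ 1 = 1
P ∨ P = 0 ∨ 0 = 0
Q → (P ∨ P) = 1 → 0 = 0
(P ∨ Q) ∨ (Q → (P ∨ P)) = 1 ∨ 0 = 1
No assignment yields a value below 1, so this is the minimum.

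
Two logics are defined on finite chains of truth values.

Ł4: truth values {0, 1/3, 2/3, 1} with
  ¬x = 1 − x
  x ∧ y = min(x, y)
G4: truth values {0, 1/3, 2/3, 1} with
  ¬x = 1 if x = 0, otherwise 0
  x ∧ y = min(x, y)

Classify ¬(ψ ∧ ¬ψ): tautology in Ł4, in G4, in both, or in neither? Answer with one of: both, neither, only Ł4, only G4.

only G4

In Ł4: at ψ = 1/3 the value is 2/3 — not a tautology.
In G4: every assignment gives 1 — tautology.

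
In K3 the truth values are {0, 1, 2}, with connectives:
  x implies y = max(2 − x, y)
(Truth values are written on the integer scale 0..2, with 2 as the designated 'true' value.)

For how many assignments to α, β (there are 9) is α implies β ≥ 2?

α = 0, β = 0 ↦ 2  ≥
α = 0, β = 1 ↦ 2  ≥
α = 0, β = 2 ↦ 2  ≥
α = 1, β = 0 ↦ 1  <
α = 1, β = 1 ↦ 1  <
α = 1, β = 2 ↦ 2  ≥
α = 2, β = 0 ↦ 0  <
α = 2, β = 1 ↦ 1  <
α = 2, β = 2 ↦ 2  ≥
So 5 of the 9 assignments meet the threshold.

5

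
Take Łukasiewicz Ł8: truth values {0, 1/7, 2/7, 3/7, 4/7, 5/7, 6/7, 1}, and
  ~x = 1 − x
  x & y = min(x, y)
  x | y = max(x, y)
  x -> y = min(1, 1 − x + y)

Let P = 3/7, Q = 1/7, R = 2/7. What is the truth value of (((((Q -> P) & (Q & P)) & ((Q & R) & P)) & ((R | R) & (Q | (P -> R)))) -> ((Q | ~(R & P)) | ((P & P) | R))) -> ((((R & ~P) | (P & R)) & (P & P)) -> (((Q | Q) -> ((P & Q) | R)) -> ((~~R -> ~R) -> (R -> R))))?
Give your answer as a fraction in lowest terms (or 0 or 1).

Q -> P = 1/7 -> 3/7 = 1
Q & P = 1/7 & 3/7 = 1/7
(Q -> P) & (Q & P) = 1 & 1/7 = 1/7
Q & R = 1/7 & 2/7 = 1/7
(Q & R) & P = 1/7 & 3/7 = 1/7
((Q -> P) & (Q & P)) & ((Q & R) & P) = 1/7 & 1/7 = 1/7
R | R = 2/7 | 2/7 = 2/7
P -> R = 3/7 -> 2/7 = 6/7
Q | (P -> R) = 1/7 | 6/7 = 6/7
(R | R) & (Q | (P -> R)) = 2/7 & 6/7 = 2/7
(((Q -> P) & (Q & P)) & ((Q & R) & P)) & ((R | R) & (Q | (P -> R))) = 1/7 & 2/7 = 1/7
R & P = 2/7 & 3/7 = 2/7
~(R & P) = ~2/7 = 5/7
Q | ~(R & P) = 1/7 | 5/7 = 5/7
P & P = 3/7 & 3/7 = 3/7
(P & P) | R = 3/7 | 2/7 = 3/7
(Q | ~(R & P)) | ((P & P) | R) = 5/7 | 3/7 = 5/7
((((Q -> P) & (Q & P)) & ((Q & R) & P)) & ((R | R) & (Q | (P -> R)))) -> ((Q | ~(R & P)) | ((P & P) | R)) = 1/7 -> 5/7 = 1
~P = ~3/7 = 4/7
R & ~P = 2/7 & 4/7 = 2/7
P & R = 3/7 & 2/7 = 2/7
(R & ~P) | (P & R) = 2/7 | 2/7 = 2/7
P & P = 3/7 & 3/7 = 3/7
((R & ~P) | (P & R)) & (P & P) = 2/7 & 3/7 = 2/7
Q | Q = 1/7 | 1/7 = 1/7
P & Q = 3/7 & 1/7 = 1/7
(P & Q) | R = 1/7 | 2/7 = 2/7
(Q | Q) -> ((P & Q) | R) = 1/7 -> 2/7 = 1
~R = ~2/7 = 5/7
~~R = ~5/7 = 2/7
~R = ~2/7 = 5/7
~~R -> ~R = 2/7 -> 5/7 = 1
R -> R = 2/7 -> 2/7 = 1
(~~R -> ~R) -> (R -> R) = 1 -> 1 = 1
((Q | Q) -> ((P & Q) | R)) -> ((~~R -> ~R) -> (R -> R)) = 1 -> 1 = 1
(((R & ~P) | (P & R)) & (P & P)) -> (((Q | Q) -> ((P & Q) | R)) -> ((~~R -> ~R) -> (R -> R))) = 2/7 -> 1 = 1
(((((Q -> P) & (Q & P)) & ((Q & R) & P)) & ((R | R) & (Q | (P -> R)))) -> ((Q | ~(R & P)) | ((P & P) | R))) -> ((((R & ~P) | (P & R)) & (P & P)) -> (((Q | Q) -> ((P & Q) | R)) -> ((~~R -> ~R) -> (R -> R)))) = 1 -> 1 = 1

1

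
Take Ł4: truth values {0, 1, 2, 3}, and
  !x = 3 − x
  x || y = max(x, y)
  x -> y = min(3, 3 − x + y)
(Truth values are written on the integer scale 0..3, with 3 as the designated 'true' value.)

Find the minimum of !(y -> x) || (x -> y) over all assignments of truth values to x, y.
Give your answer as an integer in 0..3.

0

Take x = 3, y = 0:
y -> x = 0 -> 3 = 3
!(y -> x) = !3 = 0
x -> y = 3 -> 0 = 0
!(y -> x) || (x -> y) = 0 || 0 = 0
No assignment yields a value below 0, so this is the minimum.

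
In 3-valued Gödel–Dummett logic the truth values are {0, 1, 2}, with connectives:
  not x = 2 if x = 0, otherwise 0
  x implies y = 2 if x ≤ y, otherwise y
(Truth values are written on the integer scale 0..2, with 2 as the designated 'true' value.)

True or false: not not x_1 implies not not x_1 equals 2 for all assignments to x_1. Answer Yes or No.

Yes

x_1 = 0 ↦ 2
x_1 = 1 ↦ 2
x_1 = 2 ↦ 2
Every assignment gives a value ≥ 2.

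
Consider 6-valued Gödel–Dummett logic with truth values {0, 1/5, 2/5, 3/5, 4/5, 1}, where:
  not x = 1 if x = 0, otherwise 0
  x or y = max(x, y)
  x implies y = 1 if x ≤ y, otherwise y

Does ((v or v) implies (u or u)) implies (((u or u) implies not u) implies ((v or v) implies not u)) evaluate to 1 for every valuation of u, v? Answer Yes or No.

Yes

At u = 2/5, v = 4/5, for instance:
v or v = 4/5 or 4/5 = 4/5
u or u = 2/5 or 2/5 = 2/5
(v or v) implies (u or u) = 4/5 implies 2/5 = 2/5
not u = not 2/5 = 0
(u or u) implies not u = 2/5 implies 0 = 0
(v or v) implies not u = 4/5 implies 0 = 0
((u or u) implies not u) implies ((v or v) implies not u) = 0 implies 0 = 1
((v or v) implies (u or u)) implies (((u or u) implies not u) implies ((v or v) implies not u)) = 2/5 implies 1 = 1
and checking the remaining 35 assignments likewise gives ≥ 1 in every case.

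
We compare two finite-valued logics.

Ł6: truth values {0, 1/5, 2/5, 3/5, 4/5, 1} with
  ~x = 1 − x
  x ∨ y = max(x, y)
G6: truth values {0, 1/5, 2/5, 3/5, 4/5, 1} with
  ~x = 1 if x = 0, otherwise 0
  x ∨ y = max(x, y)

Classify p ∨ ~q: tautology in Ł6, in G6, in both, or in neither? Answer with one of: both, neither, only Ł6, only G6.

In Ł6: at p = 0, q = 1/5 the value is 4/5 — not a tautology.
In G6: at p = 0, q = 1/5 the value is 0 — not a tautology.

neither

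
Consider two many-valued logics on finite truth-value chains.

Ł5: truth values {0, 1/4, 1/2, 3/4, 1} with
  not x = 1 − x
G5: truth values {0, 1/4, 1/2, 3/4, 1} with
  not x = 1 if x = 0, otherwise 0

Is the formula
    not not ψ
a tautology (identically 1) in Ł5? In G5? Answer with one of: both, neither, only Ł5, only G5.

neither

In Ł5: at ψ = 0 the value is 0 — not a tautology.
In G5: at ψ = 0 the value is 0 — not a tautology.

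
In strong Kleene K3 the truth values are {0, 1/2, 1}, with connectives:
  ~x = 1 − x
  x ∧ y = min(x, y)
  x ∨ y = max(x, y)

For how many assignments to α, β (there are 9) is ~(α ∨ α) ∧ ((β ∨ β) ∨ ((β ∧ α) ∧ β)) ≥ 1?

α = 0, β = 0 ↦ 0  <
α = 0, β = 1/2 ↦ 1/2  <
α = 0, β = 1 ↦ 1  ≥
α = 1/2, β = 0 ↦ 0  <
α = 1/2, β = 1/2 ↦ 1/2  <
α = 1/2, β = 1 ↦ 1/2  <
α = 1, β = 0 ↦ 0  <
α = 1, β = 1/2 ↦ 0  <
α = 1, β = 1 ↦ 0  <
So 1 of the 9 assignments meets the threshold.

1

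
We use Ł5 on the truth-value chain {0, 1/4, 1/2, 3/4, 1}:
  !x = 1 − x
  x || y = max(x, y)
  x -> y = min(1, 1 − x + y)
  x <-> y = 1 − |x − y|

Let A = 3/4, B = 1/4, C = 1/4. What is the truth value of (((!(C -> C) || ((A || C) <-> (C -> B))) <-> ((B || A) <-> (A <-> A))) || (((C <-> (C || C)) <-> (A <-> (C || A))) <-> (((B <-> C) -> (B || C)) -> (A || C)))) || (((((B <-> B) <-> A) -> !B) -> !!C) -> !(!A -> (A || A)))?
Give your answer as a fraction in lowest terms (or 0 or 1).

C -> C = 1/4 -> 1/4 = 1
!(C -> C) = !1 = 0
A || C = 3/4 || 1/4 = 3/4
C -> B = 1/4 -> 1/4 = 1
(A || C) <-> (C -> B) = 3/4 <-> 1 = 3/4
!(C -> C) || ((A || C) <-> (C -> B)) = 0 || 3/4 = 3/4
B || A = 1/4 || 3/4 = 3/4
A <-> A = 3/4 <-> 3/4 = 1
(B || A) <-> (A <-> A) = 3/4 <-> 1 = 3/4
(!(C -> C) || ((A || C) <-> (C -> B))) <-> ((B || A) <-> (A <-> A)) = 3/4 <-> 3/4 = 1
C || C = 1/4 || 1/4 = 1/4
C <-> (C || C) = 1/4 <-> 1/4 = 1
C || A = 1/4 || 3/4 = 3/4
A <-> (C || A) = 3/4 <-> 3/4 = 1
(C <-> (C || C)) <-> (A <-> (C || A)) = 1 <-> 1 = 1
B <-> C = 1/4 <-> 1/4 = 1
B || C = 1/4 || 1/4 = 1/4
(B <-> C) -> (B || C) = 1 -> 1/4 = 1/4
A || C = 3/4 || 1/4 = 3/4
((B <-> C) -> (B || C)) -> (A || C) = 1/4 -> 3/4 = 1
((C <-> (C || C)) <-> (A <-> (C || A))) <-> (((B <-> C) -> (B || C)) -> (A || C)) = 1 <-> 1 = 1
((!(C -> C) || ((A || C) <-> (C -> B))) <-> ((B || A) <-> (A <-> A))) || (((C <-> (C || C)) <-> (A <-> (C || A))) <-> (((B <-> C) -> (B || C)) -> (A || C))) = 1 || 1 = 1
B <-> B = 1/4 <-> 1/4 = 1
(B <-> B) <-> A = 1 <-> 3/4 = 3/4
!B = !1/4 = 3/4
((B <-> B) <-> A) -> !B = 3/4 -> 3/4 = 1
!C = !1/4 = 3/4
!!C = !3/4 = 1/4
(((B <-> B) <-> A) -> !B) -> !!C = 1 -> 1/4 = 1/4
!A = !3/4 = 1/4
A || A = 3/4 || 3/4 = 3/4
!A -> (A || A) = 1/4 -> 3/4 = 1
!(!A -> (A || A)) = !1 = 0
((((B <-> B) <-> A) -> !B) -> !!C) -> !(!A -> (A || A)) = 1/4 -> 0 = 3/4
(((!(C -> C) || ((A || C) <-> (C -> B))) <-> ((B || A) <-> (A <-> A))) || (((C <-> (C || C)) <-> (A <-> (C || A))) <-> (((B <-> C) -> (B || C)) -> (A || C)))) || (((((B <-> B) <-> A) -> !B) -> !!C) -> !(!A -> (A || A))) = 1 || 3/4 = 1

1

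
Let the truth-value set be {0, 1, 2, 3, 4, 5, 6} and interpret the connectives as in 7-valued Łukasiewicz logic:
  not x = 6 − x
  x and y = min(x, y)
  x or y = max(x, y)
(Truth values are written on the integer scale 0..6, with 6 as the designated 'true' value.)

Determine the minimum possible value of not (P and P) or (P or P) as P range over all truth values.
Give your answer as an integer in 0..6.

3

Take P = 3:
P and P = 3 and 3 = 3
not (P and P) = not 3 = 3
P or P = 3 or 3 = 3
not (P and P) or (P or P) = 3 or 3 = 3
No assignment yields a value below 3, so this is the minimum.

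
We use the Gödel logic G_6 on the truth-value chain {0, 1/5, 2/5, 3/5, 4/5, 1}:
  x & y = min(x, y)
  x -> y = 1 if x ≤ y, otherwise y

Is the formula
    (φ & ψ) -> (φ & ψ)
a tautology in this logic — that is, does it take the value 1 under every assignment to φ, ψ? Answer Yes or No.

At φ = 1/5, ψ = 1/5, for instance:
φ & ψ = 1/5 & 1/5 = 1/5
(φ & ψ) -> (φ & ψ) = 1/5 -> 1/5 = 1
and checking the remaining 35 assignments likewise gives ≥ 1 in every case.

Yes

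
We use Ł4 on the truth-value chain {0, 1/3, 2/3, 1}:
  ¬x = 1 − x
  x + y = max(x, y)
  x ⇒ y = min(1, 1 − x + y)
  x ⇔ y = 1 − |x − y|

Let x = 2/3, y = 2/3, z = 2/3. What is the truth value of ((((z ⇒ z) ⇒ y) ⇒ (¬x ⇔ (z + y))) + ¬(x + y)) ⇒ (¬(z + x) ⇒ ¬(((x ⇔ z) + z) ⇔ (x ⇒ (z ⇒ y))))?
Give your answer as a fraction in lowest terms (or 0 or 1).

z ⇒ z = 2/3 ⇒ 2/3 = 1
(z ⇒ z) ⇒ y = 1 ⇒ 2/3 = 2/3
¬x = ¬2/3 = 1/3
z + y = 2/3 + 2/3 = 2/3
¬x ⇔ (z + y) = 1/3 ⇔ 2/3 = 2/3
((z ⇒ z) ⇒ y) ⇒ (¬x ⇔ (z + y)) = 2/3 ⇒ 2/3 = 1
x + y = 2/3 + 2/3 = 2/3
¬(x + y) = ¬2/3 = 1/3
(((z ⇒ z) ⇒ y) ⇒ (¬x ⇔ (z + y))) + ¬(x + y) = 1 + 1/3 = 1
z + x = 2/3 + 2/3 = 2/3
¬(z + x) = ¬2/3 = 1/3
x ⇔ z = 2/3 ⇔ 2/3 = 1
(x ⇔ z) + z = 1 + 2/3 = 1
z ⇒ y = 2/3 ⇒ 2/3 = 1
x ⇒ (z ⇒ y) = 2/3 ⇒ 1 = 1
((x ⇔ z) + z) ⇔ (x ⇒ (z ⇒ y)) = 1 ⇔ 1 = 1
¬(((x ⇔ z) + z) ⇔ (x ⇒ (z ⇒ y))) = ¬1 = 0
¬(z + x) ⇒ ¬(((x ⇔ z) + z) ⇔ (x ⇒ (z ⇒ y))) = 1/3 ⇒ 0 = 2/3
((((z ⇒ z) ⇒ y) ⇒ (¬x ⇔ (z + y))) + ¬(x + y)) ⇒ (¬(z + x) ⇒ ¬(((x ⇔ z) + z) ⇔ (x ⇒ (z ⇒ y)))) = 1 ⇒ 2/3 = 2/3

2/3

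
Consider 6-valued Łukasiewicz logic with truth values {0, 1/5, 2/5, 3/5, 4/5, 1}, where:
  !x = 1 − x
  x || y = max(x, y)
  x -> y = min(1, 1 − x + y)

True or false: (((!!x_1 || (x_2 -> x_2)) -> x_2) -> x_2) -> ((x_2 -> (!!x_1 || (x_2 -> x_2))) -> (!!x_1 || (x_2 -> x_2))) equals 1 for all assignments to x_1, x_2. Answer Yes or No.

Yes

At x_1 = 2/5, x_2 = 1, for instance:
!x_1 = !2/5 = 3/5
!!x_1 = !3/5 = 2/5
x_2 -> x_2 = 1 -> 1 = 1
!!x_1 || (x_2 -> x_2) = 2/5 || 1 = 1
(!!x_1 || (x_2 -> x_2)) -> x_2 = 1 -> 1 = 1
((!!x_1 || (x_2 -> x_2)) -> x_2) -> x_2 = 1 -> 1 = 1
x_2 -> (!!x_1 || (x_2 -> x_2)) = 1 -> 1 = 1
(x_2 -> (!!x_1 || (x_2 -> x_2))) -> (!!x_1 || (x_2 -> x_2)) = 1 -> 1 = 1
(((!!x_1 || (x_2 -> x_2)) -> x_2) -> x_2) -> ((x_2 -> (!!x_1 || (x_2 -> x_2))) -> (!!x_1 || (x_2 -> x_2))) = 1 -> 1 = 1
and checking the remaining 35 assignments likewise gives ≥ 1 in every case.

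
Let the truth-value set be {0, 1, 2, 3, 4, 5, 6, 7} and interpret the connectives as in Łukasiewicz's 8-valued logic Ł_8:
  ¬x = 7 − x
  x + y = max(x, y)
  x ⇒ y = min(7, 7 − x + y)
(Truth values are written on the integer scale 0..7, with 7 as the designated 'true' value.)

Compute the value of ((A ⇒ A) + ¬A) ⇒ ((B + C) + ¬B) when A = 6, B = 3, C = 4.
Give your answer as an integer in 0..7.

A ⇒ A = 6 ⇒ 6 = 7
¬A = ¬6 = 1
(A ⇒ A) + ¬A = 7 + 1 = 7
B + C = 3 + 4 = 4
¬B = ¬3 = 4
(B + C) + ¬B = 4 + 4 = 4
((A ⇒ A) + ¬A) ⇒ ((B + C) + ¬B) = 7 ⇒ 4 = 4

4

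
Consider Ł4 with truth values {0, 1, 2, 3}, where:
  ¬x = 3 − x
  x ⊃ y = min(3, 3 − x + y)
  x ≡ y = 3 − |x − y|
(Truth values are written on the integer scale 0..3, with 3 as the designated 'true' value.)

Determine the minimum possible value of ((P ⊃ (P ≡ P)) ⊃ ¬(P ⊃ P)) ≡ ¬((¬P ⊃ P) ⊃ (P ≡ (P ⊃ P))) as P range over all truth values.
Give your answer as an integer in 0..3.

2

Take P = 1:
P ≡ P = 1 ≡ 1 = 3
P ⊃ (P ≡ P) = 1 ⊃ 3 = 3
P ⊃ P = 1 ⊃ 1 = 3
¬(P ⊃ P) = ¬3 = 0
(P ⊃ (P ≡ P)) ⊃ ¬(P ⊃ P) = 3 ⊃ 0 = 0
¬P = ¬1 = 2
¬P ⊃ P = 2 ⊃ 1 = 2
P ⊃ P = 1 ⊃ 1 = 3
P ≡ (P ⊃ P) = 1 ≡ 3 = 1
(¬P ⊃ P) ⊃ (P ≡ (P ⊃ P)) = 2 ⊃ 1 = 2
¬((¬P ⊃ P) ⊃ (P ≡ (P ⊃ P))) = ¬2 = 1
((P ⊃ (P ≡ P)) ⊃ ¬(P ⊃ P)) ≡ ¬((¬P ⊃ P) ⊃ (P ≡ (P ⊃ P))) = 0 ≡ 1 = 2
No assignment yields a value below 2, so this is the minimum.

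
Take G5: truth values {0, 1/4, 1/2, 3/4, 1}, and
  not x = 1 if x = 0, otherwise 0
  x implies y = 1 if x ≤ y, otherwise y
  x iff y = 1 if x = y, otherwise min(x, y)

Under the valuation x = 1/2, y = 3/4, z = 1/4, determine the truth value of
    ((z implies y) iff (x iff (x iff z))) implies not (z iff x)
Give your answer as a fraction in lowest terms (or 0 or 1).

0

z implies y = 1/4 implies 3/4 = 1
x iff z = 1/2 iff 1/4 = 1/4
x iff (x iff z) = 1/2 iff 1/4 = 1/4
(z implies y) iff (x iff (x iff z)) = 1 iff 1/4 = 1/4
z iff x = 1/4 iff 1/2 = 1/4
not (z iff x) = not 1/4 = 0
((z implies y) iff (x iff (x iff z))) implies not (z iff x) = 1/4 implies 0 = 0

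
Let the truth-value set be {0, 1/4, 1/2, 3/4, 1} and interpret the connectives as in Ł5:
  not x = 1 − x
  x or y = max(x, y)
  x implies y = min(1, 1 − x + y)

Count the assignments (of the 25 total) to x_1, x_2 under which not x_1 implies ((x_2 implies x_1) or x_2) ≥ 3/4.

24

value 1: 22 assignments (counts)
value 3/4: 2 assignments (counts)
value 1/2: 1 assignment
So 24 of the 25 assignments meet the threshold.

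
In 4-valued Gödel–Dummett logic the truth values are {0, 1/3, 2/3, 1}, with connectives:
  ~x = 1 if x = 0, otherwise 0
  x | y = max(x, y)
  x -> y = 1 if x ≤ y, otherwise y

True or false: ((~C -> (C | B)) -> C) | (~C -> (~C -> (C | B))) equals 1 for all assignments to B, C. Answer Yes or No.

No

Counterexample: take B = 1/3, C = 0.
~C = ~0 = 1
C | B = 0 | 1/3 = 1/3
~C -> (C | B) = 1 -> 1/3 = 1/3
(~C -> (C | B)) -> C = 1/3 -> 0 = 0
~C = ~0 = 1
~C = ~0 = 1
C | B = 0 | 1/3 = 1/3
~C -> (C | B) = 1 -> 1/3 = 1/3
~C -> (~C -> (C | B)) = 1 -> 1/3 = 1/3
((~C -> (C | B)) -> C) | (~C -> (~C -> (C | B))) = 0 | 1/3 = 1/3
This gives 1/3 ≠ 1.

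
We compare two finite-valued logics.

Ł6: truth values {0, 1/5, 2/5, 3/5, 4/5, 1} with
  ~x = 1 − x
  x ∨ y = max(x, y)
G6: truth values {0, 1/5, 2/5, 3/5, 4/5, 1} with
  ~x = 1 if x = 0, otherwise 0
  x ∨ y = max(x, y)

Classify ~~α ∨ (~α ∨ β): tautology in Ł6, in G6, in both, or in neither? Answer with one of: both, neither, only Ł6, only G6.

In Ł6: at α = 1/5, β = 0 the value is 4/5 — not a tautology.
In G6: every assignment gives 1 — tautology.

only G6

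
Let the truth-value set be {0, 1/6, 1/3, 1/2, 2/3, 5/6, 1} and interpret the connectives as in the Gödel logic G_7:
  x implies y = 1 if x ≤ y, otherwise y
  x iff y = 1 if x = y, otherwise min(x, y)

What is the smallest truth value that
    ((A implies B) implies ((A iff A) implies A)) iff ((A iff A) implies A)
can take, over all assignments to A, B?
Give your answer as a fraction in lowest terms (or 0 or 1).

1/6

Take A = 1/6, B = 0:
A implies B = 1/6 implies 0 = 0
A iff A = 1/6 iff 1/6 = 1
(A iff A) implies A = 1 implies 1/6 = 1/6
(A implies B) implies ((A iff A) implies A) = 0 implies 1/6 = 1
A iff A = 1/6 iff 1/6 = 1
(A iff A) implies A = 1 implies 1/6 = 1/6
((A implies B) implies ((A iff A) implies A)) iff ((A iff A) implies A) = 1 iff 1/6 = 1/6
No assignment yields a value below 1/6, so this is the minimum.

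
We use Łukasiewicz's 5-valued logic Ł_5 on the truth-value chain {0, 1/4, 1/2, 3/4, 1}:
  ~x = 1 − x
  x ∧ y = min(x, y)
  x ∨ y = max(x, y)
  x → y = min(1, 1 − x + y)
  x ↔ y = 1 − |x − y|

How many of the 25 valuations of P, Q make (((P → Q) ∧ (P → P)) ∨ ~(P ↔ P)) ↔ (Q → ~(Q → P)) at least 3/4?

14

value 1: 7 assignments (counts)
value 3/4: 7 assignments (counts)
value 1/2: 6 assignments
value 1/4: 3 assignments
value 0: 2 assignments
So 14 of the 25 assignments meet the threshold.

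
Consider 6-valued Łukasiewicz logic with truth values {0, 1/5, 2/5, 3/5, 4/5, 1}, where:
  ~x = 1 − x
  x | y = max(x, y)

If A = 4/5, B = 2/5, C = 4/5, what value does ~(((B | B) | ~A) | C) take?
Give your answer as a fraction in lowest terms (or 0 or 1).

1/5

B | B = 2/5 | 2/5 = 2/5
~A = ~4/5 = 1/5
(B | B) | ~A = 2/5 | 1/5 = 2/5
((B | B) | ~A) | C = 2/5 | 4/5 = 4/5
~(((B | B) | ~A) | C) = ~4/5 = 1/5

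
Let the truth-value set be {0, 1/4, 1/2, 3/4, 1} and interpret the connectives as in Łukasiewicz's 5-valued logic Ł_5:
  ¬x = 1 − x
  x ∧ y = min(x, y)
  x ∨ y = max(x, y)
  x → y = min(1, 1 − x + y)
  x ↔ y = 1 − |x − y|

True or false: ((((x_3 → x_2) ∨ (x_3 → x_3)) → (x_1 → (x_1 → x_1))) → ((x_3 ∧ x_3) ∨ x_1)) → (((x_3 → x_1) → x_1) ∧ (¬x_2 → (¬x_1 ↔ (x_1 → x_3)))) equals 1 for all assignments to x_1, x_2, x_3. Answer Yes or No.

No

Counterexample: take x_1 = 1/4, x_2 = 0, x_3 = 1.
x_3 → x_2 = 1 → 0 = 0
x_3 → x_3 = 1 → 1 = 1
(x_3 → x_2) ∨ (x_3 → x_3) = 0 ∨ 1 = 1
x_1 → x_1 = 1/4 → 1/4 = 1
x_1 → (x_1 → x_1) = 1/4 → 1 = 1
((x_3 → x_2) ∨ (x_3 → x_3)) → (x_1 → (x_1 → x_1)) = 1 → 1 = 1
x_3 ∧ x_3 = 1 ∧ 1 = 1
(x_3 ∧ x_3) ∨ x_1 = 1 ∨ 1/4 = 1
(((x_3 → x_2) ∨ (x_3 → x_3)) → (x_1 → (x_1 → x_1))) → ((x_3 ∧ x_3) ∨ x_1) = 1 → 1 = 1
x_3 → x_1 = 1 → 1/4 = 1/4
(x_3 → x_1) → x_1 = 1/4 → 1/4 = 1
¬x_2 = ¬0 = 1
¬x_1 = ¬1/4 = 3/4
x_1 → x_3 = 1/4 → 1 = 1
¬x_1 ↔ (x_1 → x_3) = 3/4 ↔ 1 = 3/4
¬x_2 → (¬x_1 ↔ (x_1 → x_3)) = 1 → 3/4 = 3/4
((x_3 → x_1) → x_1) ∧ (¬x_2 → (¬x_1 ↔ (x_1 → x_3))) = 1 ∧ 3/4 = 3/4
((((x_3 → x_2) ∨ (x_3 → x_3)) → (x_1 → (x_1 → x_1))) → ((x_3 ∧ x_3) ∨ x_1)) → (((x_3 → x_1) → x_1) ∧ (¬x_2 → (¬x_1 ↔ (x_1 → x_3)))) = 1 → 3/4 = 3/4
This gives 3/4 ≠ 1.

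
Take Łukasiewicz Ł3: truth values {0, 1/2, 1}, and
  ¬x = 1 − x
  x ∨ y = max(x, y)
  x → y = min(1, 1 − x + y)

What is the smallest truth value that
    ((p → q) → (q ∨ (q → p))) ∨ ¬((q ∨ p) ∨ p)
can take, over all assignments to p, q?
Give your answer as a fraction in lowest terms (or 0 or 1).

1/2

Take p = 0, q = 1/2:
p → q = 0 → 1/2 = 1
q → p = 1/2 → 0 = 1/2
q ∨ (q → p) = 1/2 ∨ 1/2 = 1/2
(p → q) → (q ∨ (q → p)) = 1 → 1/2 = 1/2
q ∨ p = 1/2 ∨ 0 = 1/2
(q ∨ p) ∨ p = 1/2 ∨ 0 = 1/2
¬((q ∨ p) ∨ p) = ¬1/2 = 1/2
((p → q) → (q ∨ (q → p))) ∨ ¬((q ∨ p) ∨ p) = 1/2 ∨ 1/2 = 1/2
No assignment yields a value below 1/2, so this is the minimum.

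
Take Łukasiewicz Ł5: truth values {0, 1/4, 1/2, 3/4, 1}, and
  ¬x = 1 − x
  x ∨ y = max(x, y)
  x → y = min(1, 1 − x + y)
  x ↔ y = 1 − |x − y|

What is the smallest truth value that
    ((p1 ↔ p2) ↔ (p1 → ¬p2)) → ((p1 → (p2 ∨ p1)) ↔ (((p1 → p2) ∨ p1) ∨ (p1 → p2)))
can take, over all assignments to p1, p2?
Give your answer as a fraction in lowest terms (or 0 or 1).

3/4

Take p1 = 3/4, p2 = 1/2:
p1 ↔ p2 = 3/4 ↔ 1/2 = 3/4
¬p2 = ¬1/2 = 1/2
p1 → ¬p2 = 3/4 → 1/2 = 3/4
(p1 ↔ p2) ↔ (p1 → ¬p2) = 3/4 ↔ 3/4 = 1
p2 ∨ p1 = 1/2 ∨ 3/4 = 3/4
p1 → (p2 ∨ p1) = 3/4 → 3/4 = 1
p1 → p2 = 3/4 → 1/2 = 3/4
(p1 → p2) ∨ p1 = 3/4 ∨ 3/4 = 3/4
p1 → p2 = 3/4 → 1/2 = 3/4
((p1 → p2) ∨ p1) ∨ (p1 → p2) = 3/4 ∨ 3/4 = 3/4
(p1 → (p2 ∨ p1)) ↔ (((p1 → p2) ∨ p1) ∨ (p1 → p2)) = 1 ↔ 3/4 = 3/4
((p1 ↔ p2) ↔ (p1 → ¬p2)) → ((p1 → (p2 ∨ p1)) ↔ (((p1 → p2) ∨ p1) ∨ (p1 → p2))) = 1 → 3/4 = 3/4
No assignment yields a value below 3/4, so this is the minimum.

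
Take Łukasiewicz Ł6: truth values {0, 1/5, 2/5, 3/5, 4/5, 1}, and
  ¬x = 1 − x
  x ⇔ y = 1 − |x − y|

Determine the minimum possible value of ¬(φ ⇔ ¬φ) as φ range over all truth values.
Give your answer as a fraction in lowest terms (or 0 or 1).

1/5

Take φ = 2/5:
¬φ = ¬2/5 = 3/5
φ ⇔ ¬φ = 2/5 ⇔ 3/5 = 4/5
¬(φ ⇔ ¬φ) = ¬4/5 = 1/5
No assignment yields a value below 1/5, so this is the minimum.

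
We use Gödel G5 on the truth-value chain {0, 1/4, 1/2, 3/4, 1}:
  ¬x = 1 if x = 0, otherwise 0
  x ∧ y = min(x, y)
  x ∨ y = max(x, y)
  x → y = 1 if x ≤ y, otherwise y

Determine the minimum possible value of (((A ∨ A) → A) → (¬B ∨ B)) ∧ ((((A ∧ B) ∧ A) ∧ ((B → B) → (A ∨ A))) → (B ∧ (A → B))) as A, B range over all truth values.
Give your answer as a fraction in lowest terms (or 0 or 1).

Take A = 0, B = 1/4:
A ∨ A = 0 ∨ 0 = 0
(A ∨ A) → A = 0 → 0 = 1
¬B = ¬1/4 = 0
¬B ∨ B = 0 ∨ 1/4 = 1/4
((A ∨ A) → A) → (¬B ∨ B) = 1 → 1/4 = 1/4
A ∧ B = 0 ∧ 1/4 = 0
(A ∧ B) ∧ A = 0 ∧ 0 = 0
B → B = 1/4 → 1/4 = 1
A ∨ A = 0 ∨ 0 = 0
(B → B) → (A ∨ A) = 1 → 0 = 0
((A ∧ B) ∧ A) ∧ ((B → B) → (A ∨ A)) = 0 ∧ 0 = 0
A → B = 0 → 1/4 = 1
B ∧ (A → B) = 1/4 ∧ 1 = 1/4
(((A ∧ B) ∧ A) ∧ ((B → B) → (A ∨ A))) → (B ∧ (A → B)) = 0 → 1/4 = 1
(((A ∨ A) → A) → (¬B ∨ B)) ∧ ((((A ∧ B) ∧ A) ∧ ((B → B) → (A ∨ A))) → (B ∧ (A → B))) = 1/4 ∧ 1 = 1/4
No assignment yields a value below 1/4, so this is the minimum.

1/4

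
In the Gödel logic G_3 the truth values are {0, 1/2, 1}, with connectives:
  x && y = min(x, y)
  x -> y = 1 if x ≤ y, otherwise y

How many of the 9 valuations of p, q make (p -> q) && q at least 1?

p = 0, q = 0 ↦ 0  <
p = 0, q = 1/2 ↦ 1/2  <
p = 0, q = 1 ↦ 1  ≥
p = 1/2, q = 0 ↦ 0  <
p = 1/2, q = 1/2 ↦ 1/2  <
p = 1/2, q = 1 ↦ 1  ≥
p = 1, q = 0 ↦ 0  <
p = 1, q = 1/2 ↦ 1/2  <
p = 1, q = 1 ↦ 1  ≥
So 3 of the 9 assignments meet the threshold.

3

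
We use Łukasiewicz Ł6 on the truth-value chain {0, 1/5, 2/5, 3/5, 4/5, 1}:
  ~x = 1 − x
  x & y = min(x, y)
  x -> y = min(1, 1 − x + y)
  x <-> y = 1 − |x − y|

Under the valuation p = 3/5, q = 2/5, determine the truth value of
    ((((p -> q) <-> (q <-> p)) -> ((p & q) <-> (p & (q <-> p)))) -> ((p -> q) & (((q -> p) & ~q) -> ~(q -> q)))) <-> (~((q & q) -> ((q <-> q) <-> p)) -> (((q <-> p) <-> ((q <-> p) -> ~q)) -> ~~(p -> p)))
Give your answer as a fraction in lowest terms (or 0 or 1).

p -> q = 3/5 -> 2/5 = 4/5
q <-> p = 2/5 <-> 3/5 = 4/5
(p -> q) <-> (q <-> p) = 4/5 <-> 4/5 = 1
p & q = 3/5 & 2/5 = 2/5
q <-> p = 2/5 <-> 3/5 = 4/5
p & (q <-> p) = 3/5 & 4/5 = 3/5
(p & q) <-> (p & (q <-> p)) = 2/5 <-> 3/5 = 4/5
((p -> q) <-> (q <-> p)) -> ((p & q) <-> (p & (q <-> p))) = 1 -> 4/5 = 4/5
p -> q = 3/5 -> 2/5 = 4/5
q -> p = 2/5 -> 3/5 = 1
~q = ~2/5 = 3/5
(q -> p) & ~q = 1 & 3/5 = 3/5
q -> q = 2/5 -> 2/5 = 1
~(q -> q) = ~1 = 0
((q -> p) & ~q) -> ~(q -> q) = 3/5 -> 0 = 2/5
(p -> q) & (((q -> p) & ~q) -> ~(q -> q)) = 4/5 & 2/5 = 2/5
(((p -> q) <-> (q <-> p)) -> ((p & q) <-> (p & (q <-> p)))) -> ((p -> q) & (((q -> p) & ~q) -> ~(q -> q))) = 4/5 -> 2/5 = 3/5
q & q = 2/5 & 2/5 = 2/5
q <-> q = 2/5 <-> 2/5 = 1
(q <-> q) <-> p = 1 <-> 3/5 = 3/5
(q & q) -> ((q <-> q) <-> p) = 2/5 -> 3/5 = 1
~((q & q) -> ((q <-> q) <-> p)) = ~1 = 0
q <-> p = 2/5 <-> 3/5 = 4/5
q <-> p = 2/5 <-> 3/5 = 4/5
~q = ~2/5 = 3/5
(q <-> p) -> ~q = 4/5 -> 3/5 = 4/5
(q <-> p) <-> ((q <-> p) -> ~q) = 4/5 <-> 4/5 = 1
p -> p = 3/5 -> 3/5 = 1
~(p -> p) = ~1 = 0
~~(p -> p) = ~0 = 1
((q <-> p) <-> ((q <-> p) -> ~q)) -> ~~(p -> p) = 1 -> 1 = 1
~((q & q) -> ((q <-> q) <-> p)) -> (((q <-> p) <-> ((q <-> p) -> ~q)) -> ~~(p -> p)) = 0 -> 1 = 1
((((p -> q) <-> (q <-> p)) -> ((p & q) <-> (p & (q <-> p)))) -> ((p -> q) & (((q -> p) & ~q) -> ~(q -> q)))) <-> (~((q & q) -> ((q <-> q) <-> p)) -> (((q <-> p) <-> ((q <-> p) -> ~q)) -> ~~(p -> p))) = 3/5 <-> 1 = 3/5

3/5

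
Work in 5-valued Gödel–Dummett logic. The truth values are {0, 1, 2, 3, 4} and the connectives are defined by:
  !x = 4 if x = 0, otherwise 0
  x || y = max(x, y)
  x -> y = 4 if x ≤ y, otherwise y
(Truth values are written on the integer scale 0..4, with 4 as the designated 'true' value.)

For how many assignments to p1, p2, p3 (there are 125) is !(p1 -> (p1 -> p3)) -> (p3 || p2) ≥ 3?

113

value 4: 109 assignments (counts)
value 3: 4 assignments (counts)
value 2: 4 assignments
value 1: 4 assignments
value 0: 4 assignments
So 113 of the 125 assignments meet the threshold.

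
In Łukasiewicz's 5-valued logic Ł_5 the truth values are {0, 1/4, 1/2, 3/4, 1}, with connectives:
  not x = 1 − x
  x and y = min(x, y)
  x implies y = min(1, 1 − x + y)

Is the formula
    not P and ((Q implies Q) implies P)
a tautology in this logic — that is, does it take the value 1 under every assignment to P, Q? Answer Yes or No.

Counterexample: take P = 0, Q = 0.
not P = not 0 = 1
Q implies Q = 0 implies 0 = 1
(Q implies Q) implies P = 1 implies 0 = 0
not P and ((Q implies Q) implies P) = 1 and 0 = 0
This gives 0 ≠ 1.

No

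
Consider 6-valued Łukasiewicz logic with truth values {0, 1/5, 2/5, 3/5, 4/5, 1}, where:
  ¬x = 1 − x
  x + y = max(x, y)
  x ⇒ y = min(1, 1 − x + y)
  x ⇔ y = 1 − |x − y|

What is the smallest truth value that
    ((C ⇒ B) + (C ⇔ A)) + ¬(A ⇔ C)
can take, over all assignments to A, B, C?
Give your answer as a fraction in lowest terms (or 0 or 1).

Take A = 0, B = 0, C = 2/5:
C ⇒ B = 2/5 ⇒ 0 = 3/5
C ⇔ A = 2/5 ⇔ 0 = 3/5
(C ⇒ B) + (C ⇔ A) = 3/5 + 3/5 = 3/5
A ⇔ C = 0 ⇔ 2/5 = 3/5
¬(A ⇔ C) = ¬3/5 = 2/5
((C ⇒ B) + (C ⇔ A)) + ¬(A ⇔ C) = 3/5 + 2/5 = 3/5
No assignment yields a value below 3/5, so this is the minimum.

3/5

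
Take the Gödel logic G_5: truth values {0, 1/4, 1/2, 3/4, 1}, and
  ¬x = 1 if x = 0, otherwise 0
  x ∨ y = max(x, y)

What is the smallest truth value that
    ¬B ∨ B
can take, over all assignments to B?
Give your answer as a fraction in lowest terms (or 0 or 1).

1/4

Take B = 1/4:
¬B = ¬1/4 = 0
¬B ∨ B = 0 ∨ 1/4 = 1/4
No assignment yields a value below 1/4, so this is the minimum.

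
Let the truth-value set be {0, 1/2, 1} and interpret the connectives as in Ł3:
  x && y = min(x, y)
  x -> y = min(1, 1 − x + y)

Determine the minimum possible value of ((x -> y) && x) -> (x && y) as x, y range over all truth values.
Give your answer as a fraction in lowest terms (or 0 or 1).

Take x = 1/2, y = 0:
x -> y = 1/2 -> 0 = 1/2
(x -> y) && x = 1/2 && 1/2 = 1/2
x && y = 1/2 && 0 = 0
((x -> y) && x) -> (x && y) = 1/2 -> 0 = 1/2
No assignment yields a value below 1/2, so this is the minimum.

1/2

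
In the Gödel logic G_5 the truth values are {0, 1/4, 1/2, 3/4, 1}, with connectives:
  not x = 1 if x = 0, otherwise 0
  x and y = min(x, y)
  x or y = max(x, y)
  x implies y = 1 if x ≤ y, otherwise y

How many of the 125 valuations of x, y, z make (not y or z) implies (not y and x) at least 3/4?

value 1: 25 assignments (counts)
value 3/4: 5 assignments (counts)
value 1/2: 5 assignments
value 1/4: 5 assignments
value 0: 85 assignments
So 30 of the 125 assignments meet the threshold.

30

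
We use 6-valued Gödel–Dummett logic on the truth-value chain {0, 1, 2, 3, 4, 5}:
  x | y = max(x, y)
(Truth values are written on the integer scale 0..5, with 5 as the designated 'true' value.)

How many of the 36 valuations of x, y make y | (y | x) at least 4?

20

value 5: 11 assignments (counts)
value 4: 9 assignments (counts)
value 3: 7 assignments
value 2: 5 assignments
value 1: 3 assignments
value 0: 1 assignment
So 20 of the 36 assignments meet the threshold.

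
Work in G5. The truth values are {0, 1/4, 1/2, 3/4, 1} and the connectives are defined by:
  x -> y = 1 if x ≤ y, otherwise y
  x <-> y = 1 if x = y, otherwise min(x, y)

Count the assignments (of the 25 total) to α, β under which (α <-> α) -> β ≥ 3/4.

value 1: 5 assignments (counts)
value 3/4: 5 assignments (counts)
value 1/2: 5 assignments
value 1/4: 5 assignments
value 0: 5 assignments
So 10 of the 25 assignments meet the threshold.

10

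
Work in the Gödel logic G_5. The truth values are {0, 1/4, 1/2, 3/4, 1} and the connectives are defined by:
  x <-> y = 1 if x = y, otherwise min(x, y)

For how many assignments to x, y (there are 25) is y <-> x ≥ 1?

value 1: 5 assignments (counts)
value 3/4: 2 assignments
value 1/2: 4 assignments
value 1/4: 6 assignments
value 0: 8 assignments
So 5 of the 25 assignments meet the threshold.

5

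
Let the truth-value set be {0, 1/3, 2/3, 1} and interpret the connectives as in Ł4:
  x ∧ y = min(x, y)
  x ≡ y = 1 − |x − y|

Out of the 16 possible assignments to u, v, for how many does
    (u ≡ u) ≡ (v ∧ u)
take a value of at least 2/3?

u = 0, v = 0 ↦ 0  <
u = 0, v = 1/3 ↦ 0  <
u = 0, v = 2/3 ↦ 0  <
u = 0, v = 1 ↦ 0  <
u = 1/3, v = 0 ↦ 0  <
u = 1/3, v = 1/3 ↦ 1/3  <
u = 1/3, v = 2/3 ↦ 1/3  <
u = 1/3, v = 1 ↦ 1/3  <
u = 2/3, v = 0 ↦ 0  <
u = 2/3, v = 1/3 ↦ 1/3  <
u = 2/3, v = 2/3 ↦ 2/3  ≥
u = 2/3, v = 1 ↦ 2/3  ≥
u = 1, v = 0 ↦ 0  <
u = 1, v = 1/3 ↦ 1/3  <
u = 1, v = 2/3 ↦ 2/3  ≥
u = 1, v = 1 ↦ 1  ≥
So 4 of the 16 assignments meet the threshold.

4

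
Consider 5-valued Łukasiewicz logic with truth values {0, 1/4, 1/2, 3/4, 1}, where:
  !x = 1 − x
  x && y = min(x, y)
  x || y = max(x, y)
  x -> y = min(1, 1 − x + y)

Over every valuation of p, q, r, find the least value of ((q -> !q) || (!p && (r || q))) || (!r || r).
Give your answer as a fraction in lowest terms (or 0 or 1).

1/2

Take p = 1/2, q = 3/4, r = 1/2:
!q = !3/4 = 1/4
q -> !q = 3/4 -> 1/4 = 1/2
!p = !1/2 = 1/2
r || q = 1/2 || 3/4 = 3/4
!p && (r || q) = 1/2 && 3/4 = 1/2
(q -> !q) || (!p && (r || q)) = 1/2 || 1/2 = 1/2
!r = !1/2 = 1/2
!r || r = 1/2 || 1/2 = 1/2
((q -> !q) || (!p && (r || q))) || (!r || r) = 1/2 || 1/2 = 1/2
No assignment yields a value below 1/2, so this is the minimum.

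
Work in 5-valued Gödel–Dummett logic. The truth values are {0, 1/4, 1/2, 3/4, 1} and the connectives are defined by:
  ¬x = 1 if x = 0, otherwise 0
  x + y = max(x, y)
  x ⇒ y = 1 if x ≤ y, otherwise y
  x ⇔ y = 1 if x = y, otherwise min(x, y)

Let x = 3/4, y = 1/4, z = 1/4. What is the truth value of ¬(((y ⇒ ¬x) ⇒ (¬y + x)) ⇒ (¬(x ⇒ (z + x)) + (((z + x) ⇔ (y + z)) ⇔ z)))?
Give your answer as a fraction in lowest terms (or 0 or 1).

0

¬x = ¬3/4 = 0
y ⇒ ¬x = 1/4 ⇒ 0 = 0
¬y = ¬1/4 = 0
¬y + x = 0 + 3/4 = 3/4
(y ⇒ ¬x) ⇒ (¬y + x) = 0 ⇒ 3/4 = 1
z + x = 1/4 + 3/4 = 3/4
x ⇒ (z + x) = 3/4 ⇒ 3/4 = 1
¬(x ⇒ (z + x)) = ¬1 = 0
z + x = 1/4 + 3/4 = 3/4
y + z = 1/4 + 1/4 = 1/4
(z + x) ⇔ (y + z) = 3/4 ⇔ 1/4 = 1/4
((z + x) ⇔ (y + z)) ⇔ z = 1/4 ⇔ 1/4 = 1
¬(x ⇒ (z + x)) + (((z + x) ⇔ (y + z)) ⇔ z) = 0 + 1 = 1
((y ⇒ ¬x) ⇒ (¬y + x)) ⇒ (¬(x ⇒ (z + x)) + (((z + x) ⇔ (y + z)) ⇔ z)) = 1 ⇒ 1 = 1
¬(((y ⇒ ¬x) ⇒ (¬y + x)) ⇒ (¬(x ⇒ (z + x)) + (((z + x) ⇔ (y + z)) ⇔ z))) = ¬1 = 0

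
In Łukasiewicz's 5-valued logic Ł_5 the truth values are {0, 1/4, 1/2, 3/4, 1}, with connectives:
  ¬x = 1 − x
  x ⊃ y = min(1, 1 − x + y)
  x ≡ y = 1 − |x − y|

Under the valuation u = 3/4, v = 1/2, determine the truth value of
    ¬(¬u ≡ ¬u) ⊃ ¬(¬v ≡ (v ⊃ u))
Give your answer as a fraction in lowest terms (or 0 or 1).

1

¬u = ¬3/4 = 1/4
¬u = ¬3/4 = 1/4
¬u ≡ ¬u = 1/4 ≡ 1/4 = 1
¬(¬u ≡ ¬u) = ¬1 = 0
¬v = ¬1/2 = 1/2
v ⊃ u = 1/2 ⊃ 3/4 = 1
¬v ≡ (v ⊃ u) = 1/2 ≡ 1 = 1/2
¬(¬v ≡ (v ⊃ u)) = ¬1/2 = 1/2
¬(¬u ≡ ¬u) ⊃ ¬(¬v ≡ (v ⊃ u)) = 0 ⊃ 1/2 = 1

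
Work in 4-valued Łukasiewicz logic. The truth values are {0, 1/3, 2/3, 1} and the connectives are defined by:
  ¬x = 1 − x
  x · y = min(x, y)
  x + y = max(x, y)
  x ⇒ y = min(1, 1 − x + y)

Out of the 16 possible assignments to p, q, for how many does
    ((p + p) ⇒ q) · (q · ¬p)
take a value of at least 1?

p = 0, q = 0 ↦ 0  <
p = 0, q = 1/3 ↦ 1/3  <
p = 0, q = 2/3 ↦ 2/3  <
p = 0, q = 1 ↦ 1  ≥
p = 1/3, q = 0 ↦ 0  <
p = 1/3, q = 1/3 ↦ 1/3  <
p = 1/3, q = 2/3 ↦ 2/3  <
p = 1/3, q = 1 ↦ 2/3  <
p = 2/3, q = 0 ↦ 0  <
p = 2/3, q = 1/3 ↦ 1/3  <
p = 2/3, q = 2/3 ↦ 1/3  <
p = 2/3, q = 1 ↦ 1/3  <
p = 1, q = 0 ↦ 0  <
p = 1, q = 1/3 ↦ 0  <
p = 1, q = 2/3 ↦ 0  <
p = 1, q = 1 ↦ 0  <
So 1 of the 16 assignments meets the threshold.

1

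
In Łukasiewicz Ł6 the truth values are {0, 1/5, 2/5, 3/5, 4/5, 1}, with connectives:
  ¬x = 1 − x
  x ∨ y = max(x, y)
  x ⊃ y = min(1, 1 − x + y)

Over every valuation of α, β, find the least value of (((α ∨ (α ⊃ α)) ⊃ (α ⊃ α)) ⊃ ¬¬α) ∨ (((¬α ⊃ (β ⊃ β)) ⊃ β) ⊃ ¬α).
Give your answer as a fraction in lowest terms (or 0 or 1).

3/5

Take α = 2/5, β = 1:
α ⊃ α = 2/5 ⊃ 2/5 = 1
α ∨ (α ⊃ α) = 2/5 ∨ 1 = 1
α ⊃ α = 2/5 ⊃ 2/5 = 1
(α ∨ (α ⊃ α)) ⊃ (α ⊃ α) = 1 ⊃ 1 = 1
¬α = ¬2/5 = 3/5
¬¬α = ¬3/5 = 2/5
((α ∨ (α ⊃ α)) ⊃ (α ⊃ α)) ⊃ ¬¬α = 1 ⊃ 2/5 = 2/5
¬α = ¬2/5 = 3/5
β ⊃ β = 1 ⊃ 1 = 1
¬α ⊃ (β ⊃ β) = 3/5 ⊃ 1 = 1
(¬α ⊃ (β ⊃ β)) ⊃ β = 1 ⊃ 1 = 1
¬α = ¬2/5 = 3/5
((¬α ⊃ (β ⊃ β)) ⊃ β) ⊃ ¬α = 1 ⊃ 3/5 = 3/5
(((α ∨ (α ⊃ α)) ⊃ (α ⊃ α)) ⊃ ¬¬α) ∨ (((¬α ⊃ (β ⊃ β)) ⊃ β) ⊃ ¬α) = 2/5 ∨ 3/5 = 3/5
No assignment yields a value below 3/5, so this is the minimum.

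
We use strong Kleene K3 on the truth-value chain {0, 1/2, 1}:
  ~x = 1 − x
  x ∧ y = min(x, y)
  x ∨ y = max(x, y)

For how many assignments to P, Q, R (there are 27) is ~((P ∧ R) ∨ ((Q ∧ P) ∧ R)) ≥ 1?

15

value 1: 15 assignments (counts)
value 1/2: 9 assignments
value 0: 3 assignments
So 15 of the 27 assignments meet the threshold.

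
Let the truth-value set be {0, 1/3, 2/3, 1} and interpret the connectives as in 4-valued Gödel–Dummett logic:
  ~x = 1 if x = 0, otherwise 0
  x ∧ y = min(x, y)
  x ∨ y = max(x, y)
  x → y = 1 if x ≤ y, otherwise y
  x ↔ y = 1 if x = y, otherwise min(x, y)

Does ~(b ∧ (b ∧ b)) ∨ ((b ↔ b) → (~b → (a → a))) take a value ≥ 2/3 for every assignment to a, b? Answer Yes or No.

a = 0, b = 0 ↦ 1
a = 0, b = 1/3 ↦ 1
a = 0, b = 2/3 ↦ 1
a = 0, b = 1 ↦ 1
a = 1/3, b = 0 ↦ 1
a = 1/3, b = 1/3 ↦ 1
a = 1/3, b = 2/3 ↦ 1
a = 1/3, b = 1 ↦ 1
a = 2/3, b = 0 ↦ 1
a = 2/3, b = 1/3 ↦ 1
a = 2/3, b = 2/3 ↦ 1
a = 2/3, b = 1 ↦ 1
a = 1, b = 0 ↦ 1
a = 1, b = 1/3 ↦ 1
a = 1, b = 2/3 ↦ 1
a = 1, b = 1 ↦ 1
Every assignment gives a value ≥ 2/3.

Yes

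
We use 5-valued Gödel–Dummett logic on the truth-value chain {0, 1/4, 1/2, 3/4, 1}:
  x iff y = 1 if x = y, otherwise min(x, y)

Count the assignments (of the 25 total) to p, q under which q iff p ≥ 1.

5

value 1: 5 assignments (counts)
value 3/4: 2 assignments
value 1/2: 4 assignments
value 1/4: 6 assignments
value 0: 8 assignments
So 5 of the 25 assignments meet the threshold.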